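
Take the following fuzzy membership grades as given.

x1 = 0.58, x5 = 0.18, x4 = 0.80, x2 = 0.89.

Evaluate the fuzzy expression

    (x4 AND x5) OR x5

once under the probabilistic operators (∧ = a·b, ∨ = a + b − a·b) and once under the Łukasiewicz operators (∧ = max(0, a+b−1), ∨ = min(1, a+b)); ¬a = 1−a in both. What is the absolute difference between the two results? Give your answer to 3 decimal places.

0.118

Under probabilistic:
  x4 AND x5 = a·b on (0.8000, 0.1800) = 0.1440
  (x4 AND x5) OR x5 = a + b − a·b on (0.1440, 0.1800) = 0.2981
  → value = 0.2981
Under Łukasiewicz:
  x4 AND x5 = max(0, a+b−1) on (0.80, 0.18) = 0.00
  (x4 AND x5) OR x5 = min(1, a+b) on (0.00, 0.18) = 0.18
  → value = 0.1800
|0.2981 − 0.1800| = 0.118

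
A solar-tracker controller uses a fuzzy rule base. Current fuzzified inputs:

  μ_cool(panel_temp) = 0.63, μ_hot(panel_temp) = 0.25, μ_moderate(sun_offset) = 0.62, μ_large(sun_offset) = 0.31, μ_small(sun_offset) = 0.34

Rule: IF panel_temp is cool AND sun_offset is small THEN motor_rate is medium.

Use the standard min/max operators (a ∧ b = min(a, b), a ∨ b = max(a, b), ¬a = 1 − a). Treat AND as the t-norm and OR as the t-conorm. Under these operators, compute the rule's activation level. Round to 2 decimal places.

0.34

firing strength: cool=0.63, small=0.34; AND[min(a, b)] → w = 0.34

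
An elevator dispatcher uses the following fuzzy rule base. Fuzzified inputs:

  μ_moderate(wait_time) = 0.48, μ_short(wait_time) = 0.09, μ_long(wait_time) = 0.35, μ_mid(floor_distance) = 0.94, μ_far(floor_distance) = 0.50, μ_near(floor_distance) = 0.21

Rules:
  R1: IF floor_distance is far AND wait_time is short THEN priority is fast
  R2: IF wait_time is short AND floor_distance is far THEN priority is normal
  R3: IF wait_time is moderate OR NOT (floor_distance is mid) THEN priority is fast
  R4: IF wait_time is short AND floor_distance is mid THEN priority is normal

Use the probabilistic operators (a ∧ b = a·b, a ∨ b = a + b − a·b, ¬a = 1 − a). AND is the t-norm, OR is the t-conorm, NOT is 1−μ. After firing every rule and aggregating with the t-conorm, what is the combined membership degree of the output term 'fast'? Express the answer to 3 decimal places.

0.533

R1: far=0.50, short=0.09; AND[a·b] → w = 0.0450
R2: short=0.09, far=0.50; AND[a·b] → w = 0.0450
R3: moderate=0.48, ¬mid=1−0.94=0.06; OR[a + b − a·b] → w = 0.5112
R4: short=0.09, mid=0.94; AND[a·b] → w = 0.0846
Rules with consequent 'fast': {R1, R3} → strengths 0.0450, 0.5112
Aggregate via t-conorm [a + b − a·b]: 0.5332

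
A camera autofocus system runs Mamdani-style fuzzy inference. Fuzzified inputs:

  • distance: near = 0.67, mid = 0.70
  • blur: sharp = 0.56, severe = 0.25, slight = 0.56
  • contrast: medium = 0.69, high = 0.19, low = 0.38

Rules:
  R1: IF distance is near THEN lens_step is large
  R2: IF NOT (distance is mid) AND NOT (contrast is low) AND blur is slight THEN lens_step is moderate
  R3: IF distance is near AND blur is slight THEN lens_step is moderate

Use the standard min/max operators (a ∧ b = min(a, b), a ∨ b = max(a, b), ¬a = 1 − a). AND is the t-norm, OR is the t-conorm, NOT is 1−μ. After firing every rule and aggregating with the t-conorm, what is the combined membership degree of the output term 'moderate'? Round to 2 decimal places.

R1: near=0.67 → w = 0.67
R2: ¬mid=1−0.70=0.30, ¬low=1−0.38=0.62, slight=0.56; AND[min(a, b)] → w = 0.30
R3: near=0.67, slight=0.56; AND[min(a, b)] → w = 0.56
Rules with consequent 'moderate': {R2, R3} → strengths 0.30, 0.56
Aggregate via t-conorm [max(a, b)]: 0.56

0.56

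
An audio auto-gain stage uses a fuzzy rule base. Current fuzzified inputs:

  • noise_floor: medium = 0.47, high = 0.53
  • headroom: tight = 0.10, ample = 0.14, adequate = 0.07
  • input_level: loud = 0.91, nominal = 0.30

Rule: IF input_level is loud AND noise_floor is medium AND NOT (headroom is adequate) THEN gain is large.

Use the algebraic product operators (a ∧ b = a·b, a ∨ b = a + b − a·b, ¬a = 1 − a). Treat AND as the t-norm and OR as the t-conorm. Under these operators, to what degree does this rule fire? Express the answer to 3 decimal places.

0.398

firing strength: loud=0.91, medium=0.47, ¬adequate=1−0.07=0.93; AND[a·b] → w = 0.3978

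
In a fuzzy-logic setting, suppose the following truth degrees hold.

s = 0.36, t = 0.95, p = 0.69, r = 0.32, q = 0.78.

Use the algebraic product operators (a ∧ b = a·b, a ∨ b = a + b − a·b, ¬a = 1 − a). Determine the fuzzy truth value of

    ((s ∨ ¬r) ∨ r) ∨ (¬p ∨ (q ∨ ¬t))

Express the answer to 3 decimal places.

¬r = 1 − 0.3200 = 0.6800
s ∨ ¬r = a + b − a·b on (0.3600, 0.6800) = 0.7952
(s ∨ ¬r) ∨ r = a + b − a·b on (0.7952, 0.3200) = 0.8607
¬p = 1 − 0.6900 = 0.3100
¬t = 1 − 0.9500 = 0.0500
q ∨ ¬t = a + b − a·b on (0.7800, 0.0500) = 0.7910
¬p ∨ (q ∨ ¬t) = a + b − a·b on (0.3100, 0.7910) = 0.8558
((s ∨ ¬r) ∨ r) ∨ (¬p ∨ (q ∨ ¬t)) = a + b − a·b on (0.8607, 0.8558) = 0.9799

0.980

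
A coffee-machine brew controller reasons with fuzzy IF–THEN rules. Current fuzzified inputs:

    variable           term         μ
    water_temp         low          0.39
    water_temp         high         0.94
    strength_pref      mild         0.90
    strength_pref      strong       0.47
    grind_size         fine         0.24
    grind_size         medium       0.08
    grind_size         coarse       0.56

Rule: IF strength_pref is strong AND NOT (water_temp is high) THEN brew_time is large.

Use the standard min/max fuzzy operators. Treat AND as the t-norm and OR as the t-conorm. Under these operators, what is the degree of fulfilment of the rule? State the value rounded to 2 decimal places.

firing strength: strong=0.47, ¬high=1−0.94=0.06; AND[min(a, b)] → w = 0.06

0.06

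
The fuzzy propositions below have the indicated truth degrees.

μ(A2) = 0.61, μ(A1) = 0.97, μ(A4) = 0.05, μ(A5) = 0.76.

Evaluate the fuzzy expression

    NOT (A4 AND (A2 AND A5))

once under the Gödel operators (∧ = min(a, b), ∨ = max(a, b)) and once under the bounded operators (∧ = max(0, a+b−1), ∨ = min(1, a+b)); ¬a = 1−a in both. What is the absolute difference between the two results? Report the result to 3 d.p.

Under Gödel:
  A2 AND A5 = min(a, b) on (0.61, 0.76) = 0.61
  A4 AND (A2 AND A5) = min(a, b) on (0.05, 0.61) = 0.05
  NOT (A4 AND (A2 AND A5)) = 1 − 0.05 = 0.95
  → value = 0.9500
Under bounded:
  A2 AND A5 = max(0, a+b−1) on (0.61, 0.76) = 0.37
  A4 AND (A2 AND A5) = max(0, a+b−1) on (0.05, 0.37) = 0.00
  NOT (A4 AND (A2 AND A5)) = 1 − 0.00 = 1.00
  → value = 1.0000
|0.9500 − 1.0000| = 0.050

0.050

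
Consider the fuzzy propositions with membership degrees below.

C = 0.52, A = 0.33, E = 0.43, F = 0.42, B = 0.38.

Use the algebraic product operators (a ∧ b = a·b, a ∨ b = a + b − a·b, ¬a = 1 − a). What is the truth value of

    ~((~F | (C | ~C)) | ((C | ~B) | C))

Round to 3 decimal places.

~F = 1 − 0.4200 = 0.5800
~C = 1 − 0.5200 = 0.4800
C | ~C = a + b − a·b on (0.5200, 0.4800) = 0.7504
~F | (C | ~C) = a + b − a·b on (0.5800, 0.7504) = 0.8952
~B = 1 − 0.3800 = 0.6200
C | ~B = a + b − a·b on (0.5200, 0.6200) = 0.8176
(C | ~B) | C = a + b − a·b on (0.8176, 0.5200) = 0.9124
(~F | (C | ~C)) | ((C | ~B) | C) = a + b − a·b on (0.8952, 0.9124) = 0.9908
~((~F | (C | ~C)) | ((C | ~B) | C)) = 1 − 0.9908 = 0.0092

0.009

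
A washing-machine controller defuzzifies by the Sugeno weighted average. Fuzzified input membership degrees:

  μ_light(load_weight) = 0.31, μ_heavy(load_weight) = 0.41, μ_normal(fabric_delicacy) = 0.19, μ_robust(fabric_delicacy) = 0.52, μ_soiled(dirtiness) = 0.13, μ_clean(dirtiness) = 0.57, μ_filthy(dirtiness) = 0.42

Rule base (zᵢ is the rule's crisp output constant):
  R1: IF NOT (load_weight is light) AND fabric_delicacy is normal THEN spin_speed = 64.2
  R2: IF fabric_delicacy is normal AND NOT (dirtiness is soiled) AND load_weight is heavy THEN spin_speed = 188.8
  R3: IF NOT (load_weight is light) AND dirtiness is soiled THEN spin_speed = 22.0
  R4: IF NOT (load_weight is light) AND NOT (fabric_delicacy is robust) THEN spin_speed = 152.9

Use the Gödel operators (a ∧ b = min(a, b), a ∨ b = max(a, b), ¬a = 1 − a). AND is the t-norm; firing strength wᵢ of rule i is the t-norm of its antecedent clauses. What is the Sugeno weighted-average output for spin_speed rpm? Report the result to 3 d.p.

R1 (z=64.2): ¬light=1−0.31=0.69, normal=0.19; AND[min(a, b)] → w = 0.19
R2 (z=188.8): normal=0.19, ¬soiled=1−0.13=0.87, heavy=0.41; AND[min(a, b)] → w = 0.19
R3 (z=22.0): ¬light=1−0.31=0.69, soiled=0.13; AND[min(a, b)] → w = 0.13
R4 (z=152.9): ¬light=1−0.31=0.69, ¬robust=1−0.52=0.48; AND[min(a, b)] → w = 0.48
Weighted average = (0.19·64.2 + 0.19·188.8 + 0.13·22.0 + 0.48·152.9) / (0.19 + 0.19 + 0.13 + 0.48)
  = 124.3220 / 0.9900 = 125.578

125.578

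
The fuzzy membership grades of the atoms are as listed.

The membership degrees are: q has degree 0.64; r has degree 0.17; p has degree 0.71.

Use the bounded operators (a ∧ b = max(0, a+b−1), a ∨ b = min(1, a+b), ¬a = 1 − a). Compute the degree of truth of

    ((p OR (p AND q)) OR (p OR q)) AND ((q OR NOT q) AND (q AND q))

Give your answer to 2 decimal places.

0.28

p AND q = max(0, a+b−1) on (0.71, 0.64) = 0.35
p OR (p AND q) = min(1, a+b) on (0.71, 0.35) = 1.00
p OR q = min(1, a+b) on (0.71, 0.64) = 1.00
(p OR (p AND q)) OR (p OR q) = min(1, a+b) on (1.00, 1.00) = 1.00
NOT q = 1 − 0.64 = 0.36
q OR NOT q = min(1, a+b) on (0.64, 0.36) = 1.00
q AND q = max(0, a+b−1) on (0.64, 0.64) = 0.28
(q OR NOT q) AND (q AND q) = max(0, a+b−1) on (1.00, 0.28) = 0.28
((p OR (p AND q)) OR (p OR q)) AND ((q OR NOT q) AND (q AND q)) = max(0, a+b−1) on (1.00, 0.28) = 0.28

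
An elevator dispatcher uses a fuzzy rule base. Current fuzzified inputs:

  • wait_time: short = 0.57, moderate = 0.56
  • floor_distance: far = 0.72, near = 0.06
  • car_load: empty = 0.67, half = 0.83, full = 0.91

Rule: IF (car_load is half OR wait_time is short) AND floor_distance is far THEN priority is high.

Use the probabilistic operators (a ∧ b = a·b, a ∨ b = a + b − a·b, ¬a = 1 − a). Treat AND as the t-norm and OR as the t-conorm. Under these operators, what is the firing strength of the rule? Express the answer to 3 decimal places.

0.667

firing strength: (half=0.83 OR short=0.57) = 0.9269; AND[a·b] with far=0.72 → w = 0.6674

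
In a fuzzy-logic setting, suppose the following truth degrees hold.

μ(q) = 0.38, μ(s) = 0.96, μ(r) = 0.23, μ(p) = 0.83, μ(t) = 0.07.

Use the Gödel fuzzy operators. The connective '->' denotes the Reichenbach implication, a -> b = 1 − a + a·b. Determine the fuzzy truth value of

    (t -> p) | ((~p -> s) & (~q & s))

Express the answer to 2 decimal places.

t -> p  [Reichenbach: 1 − a + a·b] with a=0.07, b=0.83 → 0.99
~p = 1 − 0.83 = 0.17
~p -> s  [Reichenbach: 1 − a + a·b] with a=0.17, b=0.96 → 0.99
~q = 1 − 0.38 = 0.62
~q & s = min(a, b) on (0.62, 0.96) = 0.62
(~p -> s) & (~q & s) = min(a, b) on (0.99, 0.62) = 0.62
(t -> p) | ((~p -> s) & (~q & s)) = max(a, b) on (0.99, 0.62) = 0.99

0.99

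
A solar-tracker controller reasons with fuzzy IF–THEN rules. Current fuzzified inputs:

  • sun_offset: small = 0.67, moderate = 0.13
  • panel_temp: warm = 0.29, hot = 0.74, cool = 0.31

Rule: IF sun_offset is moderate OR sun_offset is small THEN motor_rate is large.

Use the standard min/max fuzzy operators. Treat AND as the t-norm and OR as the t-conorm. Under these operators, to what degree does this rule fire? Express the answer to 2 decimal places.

firing strength: moderate=0.13, small=0.67; OR[max(a, b)] → w = 0.67

0.67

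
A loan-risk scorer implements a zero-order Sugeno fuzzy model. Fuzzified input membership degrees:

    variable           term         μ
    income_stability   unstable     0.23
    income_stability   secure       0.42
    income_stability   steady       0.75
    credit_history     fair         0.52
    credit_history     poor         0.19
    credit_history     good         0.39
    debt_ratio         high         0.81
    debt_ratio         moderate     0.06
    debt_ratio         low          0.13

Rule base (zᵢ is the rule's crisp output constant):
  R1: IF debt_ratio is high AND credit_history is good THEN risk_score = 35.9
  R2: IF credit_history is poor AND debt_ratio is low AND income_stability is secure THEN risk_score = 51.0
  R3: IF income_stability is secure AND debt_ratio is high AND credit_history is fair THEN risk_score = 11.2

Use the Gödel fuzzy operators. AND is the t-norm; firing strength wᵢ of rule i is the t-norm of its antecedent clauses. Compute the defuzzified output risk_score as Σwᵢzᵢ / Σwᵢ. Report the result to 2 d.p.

26.95

R1 (z=35.9): high=0.81, good=0.39; AND[min(a, b)] → w = 0.39
R2 (z=51.0): poor=0.19, low=0.13, secure=0.42; AND[min(a, b)] → w = 0.13
R3 (z=11.2): secure=0.42, high=0.81, fair=0.52; AND[min(a, b)] → w = 0.42
Weighted average = (0.39·35.9 + 0.13·51.0 + 0.42·11.2) / (0.39 + 0.13 + 0.42)
  = 25.3350 / 0.9400 = 26.95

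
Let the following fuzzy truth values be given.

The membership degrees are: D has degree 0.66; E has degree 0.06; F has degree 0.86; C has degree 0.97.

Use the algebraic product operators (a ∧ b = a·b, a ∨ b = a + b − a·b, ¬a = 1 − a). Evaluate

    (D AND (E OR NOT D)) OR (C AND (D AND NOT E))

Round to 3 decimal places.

NOT D = 1 − 0.6600 = 0.3400
E OR NOT D = a + b − a·b on (0.0600, 0.3400) = 0.3796
D AND (E OR NOT D) = a·b on (0.6600, 0.3796) = 0.2505
NOT E = 1 − 0.0600 = 0.9400
D AND NOT E = a·b on (0.6600, 0.9400) = 0.6204
C AND (D AND NOT E) = a·b on (0.9700, 0.6204) = 0.6018
(D AND (E OR NOT D)) OR (C AND (D AND NOT E)) = a + b − a·b on (0.2505, 0.6018) = 0.7016

0.702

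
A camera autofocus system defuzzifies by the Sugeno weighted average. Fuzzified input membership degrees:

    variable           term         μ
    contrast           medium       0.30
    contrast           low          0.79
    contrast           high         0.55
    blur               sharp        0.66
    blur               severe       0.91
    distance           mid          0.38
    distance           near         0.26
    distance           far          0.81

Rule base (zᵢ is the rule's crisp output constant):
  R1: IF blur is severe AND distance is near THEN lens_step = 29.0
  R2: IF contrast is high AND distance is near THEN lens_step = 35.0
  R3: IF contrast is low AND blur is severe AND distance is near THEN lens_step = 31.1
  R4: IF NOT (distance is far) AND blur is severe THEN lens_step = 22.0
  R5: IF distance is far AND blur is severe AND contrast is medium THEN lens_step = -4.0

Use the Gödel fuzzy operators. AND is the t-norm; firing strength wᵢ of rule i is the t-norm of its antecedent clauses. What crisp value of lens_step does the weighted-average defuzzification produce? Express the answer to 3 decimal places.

R1 (z=29.0): severe=0.91, near=0.26; AND[min(a, b)] → w = 0.26
R2 (z=35.0): high=0.55, near=0.26; AND[min(a, b)] → w = 0.26
R3 (z=31.1): low=0.79, severe=0.91, near=0.26; AND[min(a, b)] → w = 0.26
R4 (z=22.0): ¬far=1−0.81=0.19, severe=0.91; AND[min(a, b)] → w = 0.19
R5 (z=-4.0): far=0.81, severe=0.91, medium=0.30; AND[min(a, b)] → w = 0.30
Weighted average = (0.26·29.0 + 0.26·35.0 + 0.26·31.1 + 0.19·22.0 + 0.30·-4.0) / (0.26 + 0.26 + 0.26 + 0.19 + 0.30)
  = 27.7060 / 1.2700 = 21.816

21.816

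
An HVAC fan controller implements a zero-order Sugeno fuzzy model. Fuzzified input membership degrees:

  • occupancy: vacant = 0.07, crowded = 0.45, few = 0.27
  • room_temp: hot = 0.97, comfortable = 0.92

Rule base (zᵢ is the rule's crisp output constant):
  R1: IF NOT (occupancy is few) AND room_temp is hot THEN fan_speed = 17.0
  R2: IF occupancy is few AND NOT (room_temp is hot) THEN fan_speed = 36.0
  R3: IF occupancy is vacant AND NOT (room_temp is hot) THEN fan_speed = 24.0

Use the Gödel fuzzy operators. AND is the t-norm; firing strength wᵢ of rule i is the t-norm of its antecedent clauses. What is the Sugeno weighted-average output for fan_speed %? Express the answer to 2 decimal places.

17.99

R1 (z=17.0): ¬few=1−0.27=0.73, hot=0.97; AND[min(a, b)] → w = 0.73
R2 (z=36.0): few=0.27, ¬hot=1−0.97=0.03; AND[min(a, b)] → w = 0.03
R3 (z=24.0): vacant=0.07, ¬hot=1−0.97=0.03; AND[min(a, b)] → w = 0.03
Weighted average = (0.73·17.0 + 0.03·36.0 + 0.03·24.0) / (0.73 + 0.03 + 0.03)
  = 14.2100 / 0.7900 = 17.99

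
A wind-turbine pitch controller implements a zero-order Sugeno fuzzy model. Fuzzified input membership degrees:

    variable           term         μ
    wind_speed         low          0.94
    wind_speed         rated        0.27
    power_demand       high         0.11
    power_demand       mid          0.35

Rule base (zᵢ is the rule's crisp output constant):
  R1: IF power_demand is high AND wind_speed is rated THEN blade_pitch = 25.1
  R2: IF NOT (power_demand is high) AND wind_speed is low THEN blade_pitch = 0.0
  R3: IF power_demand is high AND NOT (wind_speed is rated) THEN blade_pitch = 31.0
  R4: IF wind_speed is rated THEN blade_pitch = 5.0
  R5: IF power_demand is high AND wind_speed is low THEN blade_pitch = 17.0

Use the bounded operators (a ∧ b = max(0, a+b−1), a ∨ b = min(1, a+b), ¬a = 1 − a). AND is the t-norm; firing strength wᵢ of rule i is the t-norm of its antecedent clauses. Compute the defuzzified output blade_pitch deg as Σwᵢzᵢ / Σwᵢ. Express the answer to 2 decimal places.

1.91

R1 (z=25.1): high=0.11, rated=0.27; AND[max(0, a+b−1)] → w = 0.00
R2 (z=0.0): ¬high=1−0.11=0.89, low=0.94; AND[max(0, a+b−1)] → w = 0.83
R3 (z=31.0): high=0.11, ¬rated=1−0.27=0.73; AND[max(0, a+b−1)] → w = 0.00
R4 (z=5.0): rated=0.27 → w = 0.27
R5 (z=17.0): high=0.11, low=0.94; AND[max(0, a+b−1)] → w = 0.05
Weighted average = (0.00·25.1 + 0.83·0.0 + 0.00·31.0 + 0.27·5.0 + 0.05·17.0) / (0.00 + 0.83 + 0.00 + 0.27 + 0.05)
  = 2.2000 / 1.1500 = 1.91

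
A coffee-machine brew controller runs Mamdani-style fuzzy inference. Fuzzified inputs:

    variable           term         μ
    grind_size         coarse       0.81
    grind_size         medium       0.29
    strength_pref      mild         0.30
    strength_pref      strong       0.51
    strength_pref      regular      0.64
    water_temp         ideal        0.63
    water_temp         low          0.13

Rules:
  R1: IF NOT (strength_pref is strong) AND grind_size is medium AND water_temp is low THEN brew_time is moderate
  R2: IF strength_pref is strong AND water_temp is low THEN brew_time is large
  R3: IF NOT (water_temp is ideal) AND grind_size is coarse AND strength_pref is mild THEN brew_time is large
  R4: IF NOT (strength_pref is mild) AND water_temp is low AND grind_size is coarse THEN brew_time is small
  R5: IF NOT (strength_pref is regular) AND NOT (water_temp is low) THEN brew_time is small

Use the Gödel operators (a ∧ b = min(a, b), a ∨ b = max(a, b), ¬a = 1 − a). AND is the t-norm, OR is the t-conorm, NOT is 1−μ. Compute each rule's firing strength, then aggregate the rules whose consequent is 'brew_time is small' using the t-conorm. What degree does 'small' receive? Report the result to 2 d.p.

R1: ¬strong=1−0.51=0.49, medium=0.29, low=0.13; AND[min(a, b)] → w = 0.13
R2: strong=0.51, low=0.13; AND[min(a, b)] → w = 0.13
R3: ¬ideal=1−0.63=0.37, coarse=0.81, mild=0.30; AND[min(a, b)] → w = 0.30
R4: ¬mild=1−0.30=0.70, low=0.13, coarse=0.81; AND[min(a, b)] → w = 0.13
R5: ¬regular=1−0.64=0.36, ¬low=1−0.13=0.87; AND[min(a, b)] → w = 0.36
Rules with consequent 'small': {R4, R5} → strengths 0.13, 0.36
Aggregate via t-conorm [max(a, b)]: 0.36

0.36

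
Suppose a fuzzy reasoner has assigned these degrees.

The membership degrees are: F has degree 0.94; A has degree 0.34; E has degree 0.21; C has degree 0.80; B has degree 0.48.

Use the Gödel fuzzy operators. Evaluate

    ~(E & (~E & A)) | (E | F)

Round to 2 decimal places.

~E = 1 − 0.21 = 0.79
~E & A = min(a, b) on (0.79, 0.34) = 0.34
E & (~E & A) = min(a, b) on (0.21, 0.34) = 0.21
~(E & (~E & A)) = 1 − 0.21 = 0.79
E | F = max(a, b) on (0.21, 0.94) = 0.94
~(E & (~E & A)) | (E | F) = max(a, b) on (0.79, 0.94) = 0.94

0.94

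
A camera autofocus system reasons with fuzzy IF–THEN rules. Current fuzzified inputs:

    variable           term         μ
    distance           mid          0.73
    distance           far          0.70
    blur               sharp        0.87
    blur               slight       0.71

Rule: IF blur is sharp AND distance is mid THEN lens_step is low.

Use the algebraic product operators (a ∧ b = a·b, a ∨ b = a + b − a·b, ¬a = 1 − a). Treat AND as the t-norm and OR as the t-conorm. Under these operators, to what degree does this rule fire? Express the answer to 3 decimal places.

firing strength: sharp=0.87, mid=0.73; AND[a·b] → w = 0.6351

0.635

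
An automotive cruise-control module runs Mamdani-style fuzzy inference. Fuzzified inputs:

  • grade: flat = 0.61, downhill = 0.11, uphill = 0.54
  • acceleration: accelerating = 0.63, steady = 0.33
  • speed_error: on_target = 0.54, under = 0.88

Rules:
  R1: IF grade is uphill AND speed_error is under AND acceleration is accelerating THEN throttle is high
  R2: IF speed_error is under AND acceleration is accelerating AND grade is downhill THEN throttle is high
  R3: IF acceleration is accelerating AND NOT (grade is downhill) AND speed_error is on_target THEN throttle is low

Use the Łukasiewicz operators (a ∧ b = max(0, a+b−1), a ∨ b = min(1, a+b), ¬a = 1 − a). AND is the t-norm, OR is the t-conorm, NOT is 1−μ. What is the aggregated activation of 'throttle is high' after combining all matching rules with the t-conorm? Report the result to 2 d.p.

R1: uphill=0.54, under=0.88, accelerating=0.63; AND[max(0, a+b−1)] → w = 0.05
R2: under=0.88, accelerating=0.63, downhill=0.11; AND[max(0, a+b−1)] → w = 0.00
R3: accelerating=0.63, ¬downhill=1−0.11=0.89, on_target=0.54; AND[max(0, a+b−1)] → w = 0.06
Rules with consequent 'high': {R1, R2} → strengths 0.05, 0.00
Aggregate via t-conorm [min(1, a+b)]: 0.05

0.05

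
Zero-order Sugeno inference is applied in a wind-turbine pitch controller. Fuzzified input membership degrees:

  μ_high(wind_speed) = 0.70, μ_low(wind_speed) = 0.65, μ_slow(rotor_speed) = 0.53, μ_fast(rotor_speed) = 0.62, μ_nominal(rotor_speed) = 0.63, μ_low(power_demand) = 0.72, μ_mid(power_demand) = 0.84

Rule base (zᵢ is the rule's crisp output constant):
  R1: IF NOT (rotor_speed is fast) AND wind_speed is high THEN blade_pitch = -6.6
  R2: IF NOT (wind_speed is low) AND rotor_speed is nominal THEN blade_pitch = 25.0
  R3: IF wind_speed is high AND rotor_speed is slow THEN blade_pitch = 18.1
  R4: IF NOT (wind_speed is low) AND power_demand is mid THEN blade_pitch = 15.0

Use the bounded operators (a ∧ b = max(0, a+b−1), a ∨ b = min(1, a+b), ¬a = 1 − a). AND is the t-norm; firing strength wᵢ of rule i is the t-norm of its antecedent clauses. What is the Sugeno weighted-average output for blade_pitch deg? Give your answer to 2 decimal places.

R1 (z=-6.6): ¬fast=1−0.62=0.38, high=0.70; AND[max(0, a+b−1)] → w = 0.08
R2 (z=25.0): ¬low=1−0.65=0.35, nominal=0.63; AND[max(0, a+b−1)] → w = 0.00
R3 (z=18.1): high=0.70, slow=0.53; AND[max(0, a+b−1)] → w = 0.23
R4 (z=15.0): ¬low=1−0.65=0.35, mid=0.84; AND[max(0, a+b−1)] → w = 0.19
Weighted average = (0.08·-6.6 + 0.00·25.0 + 0.23·18.1 + 0.19·15.0) / (0.08 + 0.00 + 0.23 + 0.19)
  = 6.4850 / 0.5000 = 12.97

12.97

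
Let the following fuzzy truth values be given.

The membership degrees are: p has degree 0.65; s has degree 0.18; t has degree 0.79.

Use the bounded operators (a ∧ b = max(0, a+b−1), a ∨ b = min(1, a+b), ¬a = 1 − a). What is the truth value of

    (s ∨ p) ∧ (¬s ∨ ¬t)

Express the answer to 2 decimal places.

0.83

s ∨ p = min(1, a+b) on (0.18, 0.65) = 0.83
¬s = 1 − 0.18 = 0.82
¬t = 1 − 0.79 = 0.21
¬s ∨ ¬t = min(1, a+b) on (0.82, 0.21) = 1.00
(s ∨ p) ∧ (¬s ∨ ¬t) = max(0, a+b−1) on (0.83, 1.00) = 0.83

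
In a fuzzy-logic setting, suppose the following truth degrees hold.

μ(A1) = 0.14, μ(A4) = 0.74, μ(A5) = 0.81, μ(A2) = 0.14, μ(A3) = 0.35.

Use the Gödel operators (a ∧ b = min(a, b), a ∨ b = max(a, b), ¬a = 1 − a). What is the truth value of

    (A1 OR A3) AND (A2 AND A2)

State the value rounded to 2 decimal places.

0.14

A1 OR A3 = max(a, b) on (0.14, 0.35) = 0.35
A2 AND A2 = min(a, b) on (0.14, 0.14) = 0.14
(A1 OR A3) AND (A2 AND A2) = min(a, b) on (0.35, 0.14) = 0.14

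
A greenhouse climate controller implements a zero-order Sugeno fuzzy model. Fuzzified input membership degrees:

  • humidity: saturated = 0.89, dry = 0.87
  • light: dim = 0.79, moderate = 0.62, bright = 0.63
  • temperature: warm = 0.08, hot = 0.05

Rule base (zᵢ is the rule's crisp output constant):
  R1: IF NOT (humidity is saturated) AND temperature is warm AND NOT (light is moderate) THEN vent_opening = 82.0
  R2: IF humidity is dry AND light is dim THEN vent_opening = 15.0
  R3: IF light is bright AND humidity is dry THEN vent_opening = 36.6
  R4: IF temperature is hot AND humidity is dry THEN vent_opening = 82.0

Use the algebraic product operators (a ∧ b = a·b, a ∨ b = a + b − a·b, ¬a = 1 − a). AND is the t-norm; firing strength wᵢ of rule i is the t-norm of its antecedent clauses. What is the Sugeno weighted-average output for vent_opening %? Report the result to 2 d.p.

26.68

R1 (z=82.0): ¬saturated=1−0.89=0.11, warm=0.08, ¬moderate=1−0.62=0.38; AND[a·b] → w = 0.0033
R2 (z=15.0): dry=0.87, dim=0.79; AND[a·b] → w = 0.6873
R3 (z=36.6): bright=0.63, dry=0.87; AND[a·b] → w = 0.5481
R4 (z=82.0): hot=0.05, dry=0.87; AND[a·b] → w = 0.0435
Weighted average = (0.0033·82.0 + 0.6873·15.0 + 0.5481·36.6 + 0.0435·82.0) / (0.0033 + 0.6873 + 0.5481 + 0.0435)
  = 34.2112 / 1.2822 = 26.68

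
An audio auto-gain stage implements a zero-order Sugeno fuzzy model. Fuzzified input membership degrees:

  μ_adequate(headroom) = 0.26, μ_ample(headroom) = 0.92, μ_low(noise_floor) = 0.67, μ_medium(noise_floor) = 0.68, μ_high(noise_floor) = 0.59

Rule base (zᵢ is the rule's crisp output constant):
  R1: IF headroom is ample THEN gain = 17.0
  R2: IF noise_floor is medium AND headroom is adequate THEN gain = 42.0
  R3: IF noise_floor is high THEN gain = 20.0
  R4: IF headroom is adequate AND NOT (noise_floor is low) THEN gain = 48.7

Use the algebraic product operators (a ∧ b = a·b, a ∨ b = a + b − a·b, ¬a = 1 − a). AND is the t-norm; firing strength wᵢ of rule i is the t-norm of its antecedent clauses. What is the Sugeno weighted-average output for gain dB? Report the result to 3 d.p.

R1 (z=17.0): ample=0.92 → w = 0.9200
R2 (z=42.0): medium=0.68, adequate=0.26; AND[a·b] → w = 0.1768
R3 (z=20.0): high=0.59 → w = 0.5900
R4 (z=48.7): adequate=0.26, ¬low=1−0.67=0.33; AND[a·b] → w = 0.0858
Weighted average = (0.9200·17.0 + 0.1768·42.0 + 0.5900·20.0 + 0.0858·48.7) / (0.9200 + 0.1768 + 0.5900 + 0.0858)
  = 39.0441 / 1.7726 = 22.026

22.026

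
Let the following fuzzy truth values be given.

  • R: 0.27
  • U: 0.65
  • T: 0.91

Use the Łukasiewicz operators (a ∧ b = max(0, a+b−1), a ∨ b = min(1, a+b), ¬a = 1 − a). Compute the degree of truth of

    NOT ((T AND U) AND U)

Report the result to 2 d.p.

0.79

T AND U = max(0, a+b−1) on (0.91, 0.65) = 0.56
(T AND U) AND U = max(0, a+b−1) on (0.56, 0.65) = 0.21
NOT ((T AND U) AND U) = 1 − 0.21 = 0.79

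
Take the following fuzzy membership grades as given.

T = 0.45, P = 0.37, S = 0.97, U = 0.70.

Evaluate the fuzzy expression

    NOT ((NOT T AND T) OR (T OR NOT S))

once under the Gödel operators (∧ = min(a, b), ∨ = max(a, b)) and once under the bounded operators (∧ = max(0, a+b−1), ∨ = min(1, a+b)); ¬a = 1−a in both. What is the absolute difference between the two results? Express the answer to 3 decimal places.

0.030

Under Gödel:
  NOT T = 1 − 0.45 = 0.55
  NOT T AND T = min(a, b) on (0.55, 0.45) = 0.45
  NOT S = 1 − 0.97 = 0.03
  T OR NOT S = max(a, b) on (0.45, 0.03) = 0.45
  (NOT T AND T) OR (T OR NOT S) = max(a, b) on (0.45, 0.45) = 0.45
  NOT ((NOT T AND T) OR (T OR NOT S)) = 1 − 0.45 = 0.55
  → value = 0.5500
Under bounded:
  NOT T = 1 − 0.45 = 0.55
  NOT T AND T = max(0, a+b−1) on (0.55, 0.45) = 0.00
  NOT S = 1 − 0.97 = 0.03
  T OR NOT S = min(1, a+b) on (0.45, 0.03) = 0.48
  (NOT T AND T) OR (T OR NOT S) = min(1, a+b) on (0.00, 0.48) = 0.48
  NOT ((NOT T AND T) OR (T OR NOT S)) = 1 − 0.48 = 0.52
  → value = 0.5200
|0.5500 − 0.5200| = 0.030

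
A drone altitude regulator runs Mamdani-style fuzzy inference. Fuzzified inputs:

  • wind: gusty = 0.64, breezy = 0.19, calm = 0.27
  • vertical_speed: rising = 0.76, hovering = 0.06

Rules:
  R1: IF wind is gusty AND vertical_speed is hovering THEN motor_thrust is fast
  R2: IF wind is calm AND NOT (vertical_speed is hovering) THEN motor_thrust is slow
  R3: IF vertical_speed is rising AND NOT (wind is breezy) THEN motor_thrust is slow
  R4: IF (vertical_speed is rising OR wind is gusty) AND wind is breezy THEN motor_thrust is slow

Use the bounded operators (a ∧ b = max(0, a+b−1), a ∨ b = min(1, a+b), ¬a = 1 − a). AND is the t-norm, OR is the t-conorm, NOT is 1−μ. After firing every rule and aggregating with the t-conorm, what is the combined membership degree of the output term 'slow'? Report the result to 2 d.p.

0.97

R1: gusty=0.64, hovering=0.06; AND[max(0, a+b−1)] → w = 0.00
R2: calm=0.27, ¬hovering=1−0.06=0.94; AND[max(0, a+b−1)] → w = 0.21
R3: rising=0.76, ¬breezy=1−0.19=0.81; AND[max(0, a+b−1)] → w = 0.57
R4: (rising=0.76 OR gusty=0.64) = 1.00; AND[max(0, a+b−1)] with breezy=0.19 → w = 0.19
Rules with consequent 'slow': {R2, R3, R4} → strengths 0.21, 0.57, 0.19
Aggregate via t-conorm [min(1, a+b)]: 0.97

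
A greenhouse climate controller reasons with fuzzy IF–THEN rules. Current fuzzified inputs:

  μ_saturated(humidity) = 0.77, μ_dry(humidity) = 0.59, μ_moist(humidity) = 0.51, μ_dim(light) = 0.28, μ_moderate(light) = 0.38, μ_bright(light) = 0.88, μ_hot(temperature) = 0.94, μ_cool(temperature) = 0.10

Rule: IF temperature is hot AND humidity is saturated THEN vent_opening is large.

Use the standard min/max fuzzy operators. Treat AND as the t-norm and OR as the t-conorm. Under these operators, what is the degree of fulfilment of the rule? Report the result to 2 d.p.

firing strength: hot=0.94, saturated=0.77; AND[min(a, b)] → w = 0.77

0.77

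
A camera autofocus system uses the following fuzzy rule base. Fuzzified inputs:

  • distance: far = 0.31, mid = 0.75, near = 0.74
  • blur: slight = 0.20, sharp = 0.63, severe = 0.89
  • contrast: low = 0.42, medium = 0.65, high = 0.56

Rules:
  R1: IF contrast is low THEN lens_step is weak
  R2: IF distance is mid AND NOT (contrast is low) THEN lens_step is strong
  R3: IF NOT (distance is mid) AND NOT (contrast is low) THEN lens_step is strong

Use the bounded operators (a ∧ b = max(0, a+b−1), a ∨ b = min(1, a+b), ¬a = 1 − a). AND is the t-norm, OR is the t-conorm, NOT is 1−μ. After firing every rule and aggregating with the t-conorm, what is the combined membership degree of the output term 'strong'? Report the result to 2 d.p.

R1: low=0.42 → w = 0.42
R2: mid=0.75, ¬low=1−0.42=0.58; AND[max(0, a+b−1)] → w = 0.33
R3: ¬mid=1−0.75=0.25, ¬low=1−0.42=0.58; AND[max(0, a+b−1)] → w = 0.00
Rules with consequent 'strong': {R2, R3} → strengths 0.33, 0.00
Aggregate via t-conorm [min(1, a+b)]: 0.33

0.33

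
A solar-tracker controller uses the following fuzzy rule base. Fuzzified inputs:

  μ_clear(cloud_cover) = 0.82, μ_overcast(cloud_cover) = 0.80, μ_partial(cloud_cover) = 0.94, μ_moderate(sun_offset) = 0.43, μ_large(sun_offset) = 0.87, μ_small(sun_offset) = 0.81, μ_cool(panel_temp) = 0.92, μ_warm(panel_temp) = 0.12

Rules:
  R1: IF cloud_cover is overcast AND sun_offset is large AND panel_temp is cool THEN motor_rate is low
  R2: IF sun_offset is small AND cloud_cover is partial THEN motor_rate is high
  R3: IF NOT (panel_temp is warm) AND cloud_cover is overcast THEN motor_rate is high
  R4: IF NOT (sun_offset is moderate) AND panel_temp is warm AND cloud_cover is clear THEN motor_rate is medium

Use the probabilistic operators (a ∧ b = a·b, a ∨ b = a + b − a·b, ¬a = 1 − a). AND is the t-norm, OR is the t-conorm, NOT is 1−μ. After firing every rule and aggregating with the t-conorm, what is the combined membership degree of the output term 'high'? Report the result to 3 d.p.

0.929

R1: overcast=0.80, large=0.87, cool=0.92; AND[a·b] → w = 0.6403
R2: small=0.81, partial=0.94; AND[a·b] → w = 0.7614
R3: ¬warm=1−0.12=0.88, overcast=0.80; AND[a·b] → w = 0.7040
R4: ¬moderate=1−0.43=0.57, warm=0.12, clear=0.82; AND[a·b] → w = 0.0561
Rules with consequent 'high': {R2, R3} → strengths 0.7614, 0.7040
Aggregate via t-conorm [a + b − a·b]: 0.9294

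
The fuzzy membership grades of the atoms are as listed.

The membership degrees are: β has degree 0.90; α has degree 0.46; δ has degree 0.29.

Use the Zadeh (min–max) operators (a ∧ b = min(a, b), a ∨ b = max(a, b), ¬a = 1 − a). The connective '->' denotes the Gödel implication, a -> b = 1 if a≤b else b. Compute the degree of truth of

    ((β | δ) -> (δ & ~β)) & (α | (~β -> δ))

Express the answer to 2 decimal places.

β | δ = max(a, b) on (0.90, 0.29) = 0.90
~β = 1 − 0.90 = 0.10
δ & ~β = min(a, b) on (0.29, 0.10) = 0.10
(β | δ) -> (δ & ~β)  [Gödel: 1 if a≤b else b] with a=0.90, b=0.10 → 0.10
~β = 1 − 0.90 = 0.10
~β -> δ  [Gödel: 1 if a≤b else b] with a=0.10, b=0.29 → 1.00
α | (~β -> δ) = max(a, b) on (0.46, 1.00) = 1.00
((β | δ) -> (δ & ~β)) & (α | (~β -> δ)) = min(a, b) on (0.10, 1.00) = 0.10

0.10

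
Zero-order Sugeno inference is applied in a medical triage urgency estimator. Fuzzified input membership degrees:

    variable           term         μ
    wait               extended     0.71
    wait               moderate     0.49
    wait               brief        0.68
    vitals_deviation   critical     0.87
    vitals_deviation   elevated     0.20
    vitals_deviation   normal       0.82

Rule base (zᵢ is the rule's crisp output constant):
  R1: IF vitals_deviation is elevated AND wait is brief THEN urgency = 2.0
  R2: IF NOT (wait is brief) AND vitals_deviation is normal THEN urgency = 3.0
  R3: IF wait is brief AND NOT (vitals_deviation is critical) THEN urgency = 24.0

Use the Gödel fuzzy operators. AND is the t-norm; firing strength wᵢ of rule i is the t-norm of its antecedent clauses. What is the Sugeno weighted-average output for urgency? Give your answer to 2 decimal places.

6.89

R1 (z=2.0): elevated=0.20, brief=0.68; AND[min(a, b)] → w = 0.20
R2 (z=3.0): ¬brief=1−0.68=0.32, normal=0.82; AND[min(a, b)] → w = 0.32
R3 (z=24.0): brief=0.68, ¬critical=1−0.87=0.13; AND[min(a, b)] → w = 0.13
Weighted average = (0.20·2.0 + 0.32·3.0 + 0.13·24.0) / (0.20 + 0.32 + 0.13)
  = 4.4800 / 0.6500 = 6.89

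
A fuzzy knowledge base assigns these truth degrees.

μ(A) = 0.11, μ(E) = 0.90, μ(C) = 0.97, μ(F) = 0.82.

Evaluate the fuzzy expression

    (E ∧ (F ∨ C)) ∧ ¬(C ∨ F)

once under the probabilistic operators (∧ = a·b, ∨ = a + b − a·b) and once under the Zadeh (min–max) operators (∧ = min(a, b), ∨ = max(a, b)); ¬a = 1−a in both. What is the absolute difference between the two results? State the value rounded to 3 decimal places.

Under probabilistic:
  F ∨ C = a + b − a·b on (0.8200, 0.9700) = 0.9946
  E ∧ (F ∨ C) = a·b on (0.9000, 0.9946) = 0.8951
  C ∨ F = a + b − a·b on (0.9700, 0.8200) = 0.9946
  ¬(C ∨ F) = 1 − 0.9946 = 0.0054
  (E ∧ (F ∨ C)) ∧ ¬(C ∨ F) = a·b on (0.8951, 0.0054) = 0.0048
  → value = 0.0048
Under Zadeh (min–max):
  F ∨ C = max(a, b) on (0.82, 0.97) = 0.97
  E ∧ (F ∨ C) = min(a, b) on (0.90, 0.97) = 0.90
  C ∨ F = max(a, b) on (0.97, 0.82) = 0.97
  ¬(C ∨ F) = 1 − 0.97 = 0.03
  (E ∧ (F ∨ C)) ∧ ¬(C ∨ F) = min(a, b) on (0.90, 0.03) = 0.03
  → value = 0.0300
|0.0048 − 0.0300| = 0.025

0.025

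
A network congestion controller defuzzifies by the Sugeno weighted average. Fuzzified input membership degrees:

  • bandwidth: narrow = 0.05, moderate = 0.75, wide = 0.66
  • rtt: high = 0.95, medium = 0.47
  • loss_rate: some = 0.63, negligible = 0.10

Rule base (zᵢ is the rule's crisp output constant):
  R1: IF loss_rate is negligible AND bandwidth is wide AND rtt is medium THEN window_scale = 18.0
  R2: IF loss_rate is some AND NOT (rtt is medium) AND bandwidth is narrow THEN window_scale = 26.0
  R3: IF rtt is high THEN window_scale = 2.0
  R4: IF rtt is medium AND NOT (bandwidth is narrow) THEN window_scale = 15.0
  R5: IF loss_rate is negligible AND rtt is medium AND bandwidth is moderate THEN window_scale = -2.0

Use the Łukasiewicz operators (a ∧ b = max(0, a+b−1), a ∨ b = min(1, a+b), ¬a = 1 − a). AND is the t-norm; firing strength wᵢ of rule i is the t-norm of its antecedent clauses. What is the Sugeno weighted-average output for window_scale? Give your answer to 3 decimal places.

R1 (z=18.0): negligible=0.10, wide=0.66, medium=0.47; AND[max(0, a+b−1)] → w = 0.00
R2 (z=26.0): some=0.63, ¬medium=1−0.47=0.53, narrow=0.05; AND[max(0, a+b−1)] → w = 0.00
R3 (z=2.0): high=0.95 → w = 0.95
R4 (z=15.0): medium=0.47, ¬narrow=1−0.05=0.95; AND[max(0, a+b−1)] → w = 0.42
R5 (z=-2.0): negligible=0.10, medium=0.47, moderate=0.75; AND[max(0, a+b−1)] → w = 0.00
Weighted average = (0.00·18.0 + 0.00·26.0 + 0.95·2.0 + 0.42·15.0 + 0.00·-2.0) / (0.00 + 0.00 + 0.95 + 0.42 + 0.00)
  = 8.2000 / 1.3700 = 5.985

5.985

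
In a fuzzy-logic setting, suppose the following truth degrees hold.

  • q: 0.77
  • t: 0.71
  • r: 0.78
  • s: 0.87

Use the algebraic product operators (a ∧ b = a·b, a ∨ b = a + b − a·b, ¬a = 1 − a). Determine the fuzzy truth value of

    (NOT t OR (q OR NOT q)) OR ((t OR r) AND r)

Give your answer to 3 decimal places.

NOT t = 1 − 0.7100 = 0.2900
NOT q = 1 − 0.7700 = 0.2300
q OR NOT q = a + b − a·b on (0.7700, 0.2300) = 0.8229
NOT t OR (q OR NOT q) = a + b − a·b on (0.2900, 0.8229) = 0.8743
t OR r = a + b − a·b on (0.7100, 0.7800) = 0.9362
(t OR r) AND r = a·b on (0.9362, 0.7800) = 0.7302
(NOT t OR (q OR NOT q)) OR ((t OR r) AND r) = a + b − a·b on (0.8743, 0.7302) = 0.9661

0.966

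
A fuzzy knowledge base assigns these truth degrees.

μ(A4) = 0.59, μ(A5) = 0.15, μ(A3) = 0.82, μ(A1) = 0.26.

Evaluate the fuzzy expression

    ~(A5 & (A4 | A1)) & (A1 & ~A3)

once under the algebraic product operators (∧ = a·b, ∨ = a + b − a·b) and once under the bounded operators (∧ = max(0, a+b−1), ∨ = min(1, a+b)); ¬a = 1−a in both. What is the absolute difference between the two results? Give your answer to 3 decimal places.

Under algebraic product:
  A4 | A1 = a + b − a·b on (0.5900, 0.2600) = 0.6966
  A5 & (A4 | A1) = a·b on (0.1500, 0.6966) = 0.1045
  ~(A5 & (A4 | A1)) = 1 − 0.1045 = 0.8955
  ~A3 = 1 − 0.8200 = 0.1800
  A1 & ~A3 = a·b on (0.2600, 0.1800) = 0.0468
  ~(A5 & (A4 | A1)) & (A1 & ~A3) = a·b on (0.8955, 0.0468) = 0.0419
  → value = 0.0419
Under bounded:
  A4 | A1 = min(1, a+b) on (0.59, 0.26) = 0.85
  A5 & (A4 | A1) = max(0, a+b−1) on (0.15, 0.85) = 0.00
  ~(A5 & (A4 | A1)) = 1 − 0.00 = 1.00
  ~A3 = 1 − 0.82 = 0.18
  A1 & ~A3 = max(0, a+b−1) on (0.26, 0.18) = 0.00
  ~(A5 & (A4 | A1)) & (A1 & ~A3) = max(0, a+b−1) on (1.00, 0.00) = 0.00
  → value = 0.0000
|0.0419 − 0.0000| = 0.042

0.042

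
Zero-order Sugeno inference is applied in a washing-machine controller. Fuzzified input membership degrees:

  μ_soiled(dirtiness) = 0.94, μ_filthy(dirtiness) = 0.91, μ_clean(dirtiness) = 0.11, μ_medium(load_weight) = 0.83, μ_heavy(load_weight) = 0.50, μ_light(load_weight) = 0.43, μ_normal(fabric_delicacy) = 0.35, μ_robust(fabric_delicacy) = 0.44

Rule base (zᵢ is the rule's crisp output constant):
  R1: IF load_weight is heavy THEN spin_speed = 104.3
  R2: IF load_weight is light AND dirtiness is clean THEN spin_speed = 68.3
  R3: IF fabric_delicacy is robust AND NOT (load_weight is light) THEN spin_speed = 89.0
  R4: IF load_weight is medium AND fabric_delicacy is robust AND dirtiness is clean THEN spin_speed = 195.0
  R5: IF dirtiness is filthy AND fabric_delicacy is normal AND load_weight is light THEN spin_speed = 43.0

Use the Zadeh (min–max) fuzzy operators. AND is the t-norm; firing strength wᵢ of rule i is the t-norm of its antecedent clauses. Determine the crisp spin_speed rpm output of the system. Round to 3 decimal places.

89.618

R1 (z=104.3): heavy=0.50 → w = 0.50
R2 (z=68.3): light=0.43, clean=0.11; AND[min(a, b)] → w = 0.11
R3 (z=89.0): robust=0.44, ¬light=1−0.43=0.57; AND[min(a, b)] → w = 0.44
R4 (z=195.0): medium=0.83, robust=0.44, clean=0.11; AND[min(a, b)] → w = 0.11
R5 (z=43.0): filthy=0.91, normal=0.35, light=0.43; AND[min(a, b)] → w = 0.35
Weighted average = (0.50·104.3 + 0.11·68.3 + 0.44·89.0 + 0.11·195.0 + 0.35·43.0) / (0.50 + 0.11 + 0.44 + 0.11 + 0.35)
  = 135.3230 / 1.5100 = 89.618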